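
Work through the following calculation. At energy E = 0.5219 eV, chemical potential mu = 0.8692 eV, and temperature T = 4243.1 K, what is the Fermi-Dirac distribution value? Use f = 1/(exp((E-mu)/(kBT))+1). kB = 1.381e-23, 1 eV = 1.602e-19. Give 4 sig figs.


Step 1: (E - mu) = 0.5219 - 0.8692 = -0.3473 eV
Step 2: Convert: (E-mu)*eV = -5.564e-20 J
Step 3: x = (E-mu)*eV/(kB*T) = -0.9495
Step 4: f = 1/(exp(-0.9495)+1) = 0.721

0.721


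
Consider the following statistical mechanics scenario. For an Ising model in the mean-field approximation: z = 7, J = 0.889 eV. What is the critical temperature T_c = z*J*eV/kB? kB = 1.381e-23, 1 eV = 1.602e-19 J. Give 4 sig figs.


Step 1: z*J = 7*0.889 = 6.223 eV
Step 2: Convert to Joules: 6.223*1.602e-19 = 9.969e-19 J
Step 3: T_c = 9.969e-19 / 1.381e-23 = 7.219e+04 K

7.219e+04


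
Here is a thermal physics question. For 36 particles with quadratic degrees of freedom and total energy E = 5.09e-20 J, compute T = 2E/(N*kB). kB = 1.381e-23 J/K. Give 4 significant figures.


Step 1: Numerator = 2*E = 2*5.09e-20 = 1.018e-19 J
Step 2: Denominator = N*kB = 36*1.381e-23 = 4.972e-22
Step 3: T = 1.018e-19 / 4.972e-22 = 204.8 K

204.8


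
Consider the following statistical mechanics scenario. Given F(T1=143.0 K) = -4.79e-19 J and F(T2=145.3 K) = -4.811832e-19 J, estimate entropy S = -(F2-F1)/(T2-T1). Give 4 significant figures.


Step 1: dF = F2 - F1 = -4.811832e-19 - (-4.79e-19) = -2.1832e-21 J
Step 2: dT = T2 - T1 = 145.3 - 143.0 = 2.3 K
Step 3: S = -dF/dT = -(-2.1832e-21)/2.3 = 9.492e-22 J/K

9.492e-22


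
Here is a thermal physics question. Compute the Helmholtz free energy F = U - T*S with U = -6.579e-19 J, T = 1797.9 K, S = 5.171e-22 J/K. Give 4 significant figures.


Step 1: T*S = 1797.9 * 5.171e-22 = 9.297e-19 J
Step 2: F = U - T*S = -6.579e-19 - 9.297e-19
Step 3: F = -1.588e-18 J

-1.588e-18


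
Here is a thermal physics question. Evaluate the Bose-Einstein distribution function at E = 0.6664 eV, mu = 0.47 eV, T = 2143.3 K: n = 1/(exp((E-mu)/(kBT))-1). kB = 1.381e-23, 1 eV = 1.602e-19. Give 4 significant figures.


Step 1: (E - mu) = 0.1964 eV
Step 2: x = (E-mu)*eV/(kB*T) = 0.1964*1.602e-19/(1.381e-23*2143.3) = 1.063
Step 3: exp(x) = 2.895
Step 4: n = 1/(exp(x)-1) = 0.5277

0.5277


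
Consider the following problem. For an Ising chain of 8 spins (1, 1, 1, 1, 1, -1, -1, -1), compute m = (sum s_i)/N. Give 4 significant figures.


Step 1: Count up spins (+1): 5, down spins (-1): 3
Step 2: Total magnetization M = 5 - 3 = 2
Step 3: m = M/N = 2/8 = 0.25

0.25


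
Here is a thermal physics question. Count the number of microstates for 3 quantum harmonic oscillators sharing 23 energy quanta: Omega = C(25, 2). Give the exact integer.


Step 1: Use binomial coefficient C(25, 2)
Step 2: Numerator = 25! / 23!
Step 3: Denominator = 2!
Step 4: Omega = 300

300


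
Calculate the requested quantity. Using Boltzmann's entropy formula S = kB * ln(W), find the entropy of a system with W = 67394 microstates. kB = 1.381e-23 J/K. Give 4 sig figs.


Step 1: ln(W) = ln(67394) = 11.12
Step 2: S = kB * ln(W) = 1.381e-23 * 11.12
Step 3: S = 1.535e-22 J/K

1.535e-22


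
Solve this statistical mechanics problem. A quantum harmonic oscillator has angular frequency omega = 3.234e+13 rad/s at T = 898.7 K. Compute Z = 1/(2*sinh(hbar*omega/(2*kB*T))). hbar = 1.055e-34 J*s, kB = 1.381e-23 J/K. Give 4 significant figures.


Step 1: Compute x = hbar*omega/(kB*T) = 1.055e-34*3.234e+13/(1.381e-23*898.7) = 0.2749
Step 2: x/2 = 0.1375
Step 3: sinh(x/2) = 0.1379
Step 4: Z = 1/(2*0.1379) = 3.626

3.626


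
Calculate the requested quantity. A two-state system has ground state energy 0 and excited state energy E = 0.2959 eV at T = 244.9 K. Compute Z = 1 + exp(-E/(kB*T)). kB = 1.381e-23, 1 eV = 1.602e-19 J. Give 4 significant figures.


Step 1: Compute beta*E = E*eV/(kB*T) = 0.2959*1.602e-19/(1.381e-23*244.9) = 14.02
Step 2: exp(-beta*E) = exp(-14.02) = 8.183e-07
Step 3: Z = 1 + 8.183e-07 = 1

1


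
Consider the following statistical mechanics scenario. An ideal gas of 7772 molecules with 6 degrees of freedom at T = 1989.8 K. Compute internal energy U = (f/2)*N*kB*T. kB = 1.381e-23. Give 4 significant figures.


Step 1: f/2 = 6/2 = 3.0
Step 2: N*kB*T = 7772*1.381e-23*1989.8 = 2.136e-16
Step 3: U = 3.0 * 2.136e-16 = 6.407e-16 J

6.407e-16


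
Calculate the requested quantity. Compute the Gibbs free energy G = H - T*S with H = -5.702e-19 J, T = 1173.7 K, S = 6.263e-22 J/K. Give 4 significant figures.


Step 1: T*S = 1173.7 * 6.263e-22 = 7.351e-19 J
Step 2: G = H - T*S = -5.702e-19 - 7.351e-19
Step 3: G = -1.305e-18 J

-1.305e-18


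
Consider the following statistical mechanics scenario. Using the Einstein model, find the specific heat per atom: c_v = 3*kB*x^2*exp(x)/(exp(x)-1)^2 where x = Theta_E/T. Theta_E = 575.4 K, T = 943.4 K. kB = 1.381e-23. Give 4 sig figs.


Step 1: x = Theta_E/T = 575.4/943.4 = 0.6099
Step 2: x^2 = 0.372
Step 3: exp(x) = 1.84
Step 4: c_v = 3*1.381e-23*0.372*1.84/(1.84-1)^2 = 4.017e-23

4.017e-23


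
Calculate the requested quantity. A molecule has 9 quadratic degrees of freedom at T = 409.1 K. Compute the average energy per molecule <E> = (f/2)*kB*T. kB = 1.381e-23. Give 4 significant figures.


Step 1: f/2 = 9/2 = 4.5
Step 2: kB*T = 1.381e-23 * 409.1 = 5.65e-21
Step 3: <E> = 4.5 * 5.65e-21 = 2.542e-20 J

2.542e-20


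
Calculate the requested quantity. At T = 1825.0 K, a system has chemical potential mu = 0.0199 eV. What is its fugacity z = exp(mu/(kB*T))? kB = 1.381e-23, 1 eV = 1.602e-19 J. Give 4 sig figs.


Step 1: Convert mu to Joules: 0.0199*1.602e-19 = 3.188e-21 J
Step 2: kB*T = 1.381e-23*1825.0 = 2.52e-20 J
Step 3: mu/(kB*T) = 0.1265
Step 4: z = exp(0.1265) = 1.135

1.135


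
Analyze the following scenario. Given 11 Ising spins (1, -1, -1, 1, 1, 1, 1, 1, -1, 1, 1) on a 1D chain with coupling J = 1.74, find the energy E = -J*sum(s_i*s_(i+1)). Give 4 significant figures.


Step 1: Nearest-neighbor products: -1, 1, -1, 1, 1, 1, 1, -1, -1, 1
Step 2: Sum of products = 2
Step 3: E = -1.74 * 2 = -3.48

-3.48


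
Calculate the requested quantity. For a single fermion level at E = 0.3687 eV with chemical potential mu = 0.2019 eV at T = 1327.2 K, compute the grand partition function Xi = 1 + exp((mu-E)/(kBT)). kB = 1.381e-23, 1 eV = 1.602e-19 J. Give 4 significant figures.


Step 1: (mu - E) = 0.2019 - 0.3687 = -0.1668 eV
Step 2: x = (mu-E)*eV/(kB*T) = -0.1668*1.602e-19/(1.381e-23*1327.2) = -1.458
Step 3: exp(x) = 0.2327
Step 4: Xi = 1 + 0.2327 = 1.233

1.233


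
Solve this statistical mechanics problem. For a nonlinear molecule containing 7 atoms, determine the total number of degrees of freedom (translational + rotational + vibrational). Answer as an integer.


Step 1: Translational DOF = 3
Step 2: Rotational DOF (nonlinear) = 3
Step 3: Vibrational DOF = 3*7 - 6 = 15
Step 4: Total = 3 + 3 + 15 = 21

21


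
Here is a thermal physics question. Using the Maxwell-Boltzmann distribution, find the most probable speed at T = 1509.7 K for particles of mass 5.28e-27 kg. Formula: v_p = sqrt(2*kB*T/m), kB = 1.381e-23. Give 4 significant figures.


Step 1: Numerator = 2*kB*T = 2*1.381e-23*1509.7 = 4.17e-20
Step 2: Ratio = 4.17e-20 / 5.28e-27 = 7.897e+06
Step 3: v_p = sqrt(7.897e+06) = 2810 m/s

2810


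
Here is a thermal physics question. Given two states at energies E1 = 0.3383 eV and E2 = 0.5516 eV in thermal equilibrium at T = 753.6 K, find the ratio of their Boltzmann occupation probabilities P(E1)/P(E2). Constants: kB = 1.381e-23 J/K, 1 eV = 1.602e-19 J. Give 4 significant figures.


Step 1: Compute energy difference dE = E1 - E2 = 0.3383 - 0.5516 = -0.2133 eV
Step 2: Convert to Joules: dE_J = -0.2133 * 1.602e-19 = -3.417e-20 J
Step 3: Compute exponent = -dE_J / (kB * T) = -(-3.417e-20) / (1.381e-23 * 753.6) = 3.283
Step 4: P(E1)/P(E2) = exp(3.283) = 26.67

26.67


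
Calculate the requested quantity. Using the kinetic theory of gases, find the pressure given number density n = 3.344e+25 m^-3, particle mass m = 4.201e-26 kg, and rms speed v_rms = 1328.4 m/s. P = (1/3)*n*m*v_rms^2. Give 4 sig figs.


Step 1: v_rms^2 = 1328.4^2 = 1.765e+06
Step 2: n*m = 3.344e+25*4.201e-26 = 1.405
Step 3: P = (1/3)*1.405*1.765e+06 = 8.263e+05 Pa

8.263e+05


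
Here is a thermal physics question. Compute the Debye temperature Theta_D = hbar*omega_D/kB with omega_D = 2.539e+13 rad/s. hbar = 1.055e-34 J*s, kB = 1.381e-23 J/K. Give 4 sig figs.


Step 1: hbar*omega_D = 1.055e-34 * 2.539e+13 = 2.679e-21 J
Step 2: Theta_D = 2.679e-21 / 1.381e-23
Step 3: Theta_D = 194 K

194


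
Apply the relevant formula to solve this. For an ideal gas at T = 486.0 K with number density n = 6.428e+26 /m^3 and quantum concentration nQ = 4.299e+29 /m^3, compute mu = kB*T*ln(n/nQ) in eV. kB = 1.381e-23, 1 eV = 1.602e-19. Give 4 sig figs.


Step 1: n/nQ = 6.428e+26/4.299e+29 = 0.001495
Step 2: ln(n/nQ) = -6.505
Step 3: mu = kB*T*ln(n/nQ) = 6.712e-21*-6.505 = -4.366e-20 J
Step 4: Convert to eV: -4.366e-20/1.602e-19 = -0.2726 eV

-0.2726


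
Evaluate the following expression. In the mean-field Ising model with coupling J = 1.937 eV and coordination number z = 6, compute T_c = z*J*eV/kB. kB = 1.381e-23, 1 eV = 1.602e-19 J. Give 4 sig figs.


Step 1: z*J = 6*1.937 = 11.62 eV
Step 2: Convert to Joules: 11.62*1.602e-19 = 1.862e-18 J
Step 3: T_c = 1.862e-18 / 1.381e-23 = 1.348e+05 K

1.348e+05


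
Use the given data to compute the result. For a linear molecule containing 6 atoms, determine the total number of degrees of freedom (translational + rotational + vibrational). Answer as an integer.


Step 1: Translational DOF = 3
Step 2: Rotational DOF (linear) = 2
Step 3: Vibrational DOF = 3*6 - 5 = 13
Step 4: Total = 3 + 2 + 13 = 18

18


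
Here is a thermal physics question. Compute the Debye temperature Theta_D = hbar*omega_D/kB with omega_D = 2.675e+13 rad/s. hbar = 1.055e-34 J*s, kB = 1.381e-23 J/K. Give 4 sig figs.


Step 1: hbar*omega_D = 1.055e-34 * 2.675e+13 = 2.822e-21 J
Step 2: Theta_D = 2.822e-21 / 1.381e-23
Step 3: Theta_D = 204.4 K

204.4


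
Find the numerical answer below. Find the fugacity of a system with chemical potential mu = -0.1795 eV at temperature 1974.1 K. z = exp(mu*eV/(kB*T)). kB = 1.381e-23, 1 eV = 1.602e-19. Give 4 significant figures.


Step 1: Convert mu to Joules: -0.1795*1.602e-19 = -2.876e-20 J
Step 2: kB*T = 1.381e-23*1974.1 = 2.726e-20 J
Step 3: mu/(kB*T) = -1.055
Step 4: z = exp(-1.055) = 0.3483

0.3483


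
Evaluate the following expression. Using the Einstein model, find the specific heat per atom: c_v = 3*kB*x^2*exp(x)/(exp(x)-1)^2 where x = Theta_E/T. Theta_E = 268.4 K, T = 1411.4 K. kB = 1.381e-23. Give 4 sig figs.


Step 1: x = Theta_E/T = 268.4/1411.4 = 0.1902
Step 2: x^2 = 0.03616
Step 3: exp(x) = 1.209
Step 4: c_v = 3*1.381e-23*0.03616*1.209/(1.209-1)^2 = 4.131e-23

4.131e-23


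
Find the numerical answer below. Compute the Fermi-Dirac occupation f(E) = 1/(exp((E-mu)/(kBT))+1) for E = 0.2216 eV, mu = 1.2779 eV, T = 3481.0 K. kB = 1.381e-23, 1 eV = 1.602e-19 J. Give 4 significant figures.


Step 1: (E - mu) = 0.2216 - 1.2779 = -1.056 eV
Step 2: Convert: (E-mu)*eV = -1.692e-19 J
Step 3: x = (E-mu)*eV/(kB*T) = -3.52
Step 4: f = 1/(exp(-3.52)+1) = 0.9713

0.9713


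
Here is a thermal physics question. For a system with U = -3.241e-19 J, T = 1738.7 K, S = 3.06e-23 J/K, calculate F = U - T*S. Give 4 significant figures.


Step 1: T*S = 1738.7 * 3.06e-23 = 5.32e-20 J
Step 2: F = U - T*S = -3.241e-19 - 5.32e-20
Step 3: F = -3.773e-19 J

-3.773e-19


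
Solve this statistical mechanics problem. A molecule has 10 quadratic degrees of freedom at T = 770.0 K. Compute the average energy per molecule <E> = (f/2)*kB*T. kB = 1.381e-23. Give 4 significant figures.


Step 1: f/2 = 10/2 = 5
Step 2: kB*T = 1.381e-23 * 770.0 = 1.063e-20
Step 3: <E> = 5 * 1.063e-20 = 5.317e-20 J

5.317e-20


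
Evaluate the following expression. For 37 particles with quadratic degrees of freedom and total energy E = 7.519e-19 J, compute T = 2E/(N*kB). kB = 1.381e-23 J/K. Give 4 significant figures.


Step 1: Numerator = 2*E = 2*7.519e-19 = 1.504e-18 J
Step 2: Denominator = N*kB = 37*1.381e-23 = 5.11e-22
Step 3: T = 1.504e-18 / 5.11e-22 = 2943 K

2943


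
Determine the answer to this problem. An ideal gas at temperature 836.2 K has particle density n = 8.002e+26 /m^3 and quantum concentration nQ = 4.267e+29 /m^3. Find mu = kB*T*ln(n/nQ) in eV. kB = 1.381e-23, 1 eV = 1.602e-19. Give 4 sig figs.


Step 1: n/nQ = 8.002e+26/4.267e+29 = 0.001875
Step 2: ln(n/nQ) = -6.279
Step 3: mu = kB*T*ln(n/nQ) = 1.155e-20*-6.279 = -7.251e-20 J
Step 4: Convert to eV: -7.251e-20/1.602e-19 = -0.4526 eV

-0.4526


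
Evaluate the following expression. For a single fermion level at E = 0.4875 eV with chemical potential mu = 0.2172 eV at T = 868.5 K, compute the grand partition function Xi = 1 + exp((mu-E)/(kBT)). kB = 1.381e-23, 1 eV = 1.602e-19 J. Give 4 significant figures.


Step 1: (mu - E) = 0.2172 - 0.4875 = -0.2703 eV
Step 2: x = (mu-E)*eV/(kB*T) = -0.2703*1.602e-19/(1.381e-23*868.5) = -3.61
Step 3: exp(x) = 0.02704
Step 4: Xi = 1 + 0.02704 = 1.027

1.027


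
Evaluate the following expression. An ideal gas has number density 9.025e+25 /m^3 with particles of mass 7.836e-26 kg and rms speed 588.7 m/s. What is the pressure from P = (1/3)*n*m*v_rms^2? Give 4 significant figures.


Step 1: v_rms^2 = 588.7^2 = 3.466e+05
Step 2: n*m = 9.025e+25*7.836e-26 = 7.072
Step 3: P = (1/3)*7.072*3.466e+05 = 8.17e+05 Pa

8.17e+05


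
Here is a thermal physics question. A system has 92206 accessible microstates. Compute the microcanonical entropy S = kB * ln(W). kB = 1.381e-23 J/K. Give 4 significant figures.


Step 1: ln(W) = ln(92206) = 11.43
Step 2: S = kB * ln(W) = 1.381e-23 * 11.43
Step 3: S = 1.579e-22 J/K

1.579e-22


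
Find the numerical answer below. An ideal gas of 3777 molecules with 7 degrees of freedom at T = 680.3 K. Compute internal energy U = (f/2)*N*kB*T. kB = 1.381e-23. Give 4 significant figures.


Step 1: f/2 = 7/2 = 3.5
Step 2: N*kB*T = 3777*1.381e-23*680.3 = 3.548e-17
Step 3: U = 3.5 * 3.548e-17 = 1.242e-16 J

1.242e-16


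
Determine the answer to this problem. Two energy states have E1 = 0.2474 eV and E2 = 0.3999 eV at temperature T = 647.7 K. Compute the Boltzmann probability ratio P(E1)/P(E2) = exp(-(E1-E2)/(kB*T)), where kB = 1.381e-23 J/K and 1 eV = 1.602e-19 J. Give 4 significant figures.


Step 1: Compute energy difference dE = E1 - E2 = 0.2474 - 0.3999 = -0.1525 eV
Step 2: Convert to Joules: dE_J = -0.1525 * 1.602e-19 = -2.443e-20 J
Step 3: Compute exponent = -dE_J / (kB * T) = -(-2.443e-20) / (1.381e-23 * 647.7) = 2.731
Step 4: P(E1)/P(E2) = exp(2.731) = 15.35

15.35


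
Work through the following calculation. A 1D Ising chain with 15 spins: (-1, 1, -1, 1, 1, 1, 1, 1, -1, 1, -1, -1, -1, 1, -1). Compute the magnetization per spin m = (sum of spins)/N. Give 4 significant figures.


Step 1: Count up spins (+1): 8, down spins (-1): 7
Step 2: Total magnetization M = 8 - 7 = 1
Step 3: m = M/N = 1/15 = 0.06667

0.06667


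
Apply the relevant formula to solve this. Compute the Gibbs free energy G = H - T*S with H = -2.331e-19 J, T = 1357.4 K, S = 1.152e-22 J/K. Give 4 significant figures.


Step 1: T*S = 1357.4 * 1.152e-22 = 1.564e-19 J
Step 2: G = H - T*S = -2.331e-19 - 1.564e-19
Step 3: G = -3.895e-19 J

-3.895e-19


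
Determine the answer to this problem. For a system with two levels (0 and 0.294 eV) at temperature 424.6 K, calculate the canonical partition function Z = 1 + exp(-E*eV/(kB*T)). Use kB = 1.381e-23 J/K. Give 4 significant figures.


Step 1: Compute beta*E = E*eV/(kB*T) = 0.294*1.602e-19/(1.381e-23*424.6) = 8.032
Step 2: exp(-beta*E) = exp(-8.032) = 0.0003248
Step 3: Z = 1 + 0.0003248 = 1

1


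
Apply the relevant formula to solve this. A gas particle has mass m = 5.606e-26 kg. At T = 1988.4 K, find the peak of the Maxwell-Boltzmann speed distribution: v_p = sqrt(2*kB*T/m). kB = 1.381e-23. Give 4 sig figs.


Step 1: Numerator = 2*kB*T = 2*1.381e-23*1988.4 = 5.492e-20
Step 2: Ratio = 5.492e-20 / 5.606e-26 = 9.797e+05
Step 3: v_p = sqrt(9.797e+05) = 989.8 m/s

989.8


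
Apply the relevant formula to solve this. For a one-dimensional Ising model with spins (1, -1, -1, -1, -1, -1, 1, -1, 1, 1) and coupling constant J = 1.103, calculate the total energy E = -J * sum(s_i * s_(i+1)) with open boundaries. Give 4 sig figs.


Step 1: Nearest-neighbor products: -1, 1, 1, 1, 1, -1, -1, -1, 1
Step 2: Sum of products = 1
Step 3: E = -1.103 * 1 = -1.103

-1.103


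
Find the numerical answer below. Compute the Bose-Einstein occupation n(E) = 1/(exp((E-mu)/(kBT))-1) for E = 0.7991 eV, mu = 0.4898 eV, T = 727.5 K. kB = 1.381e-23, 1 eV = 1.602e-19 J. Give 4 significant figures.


Step 1: (E - mu) = 0.3093 eV
Step 2: x = (E-mu)*eV/(kB*T) = 0.3093*1.602e-19/(1.381e-23*727.5) = 4.932
Step 3: exp(x) = 138.6
Step 4: n = 1/(exp(x)-1) = 0.007265

0.007265


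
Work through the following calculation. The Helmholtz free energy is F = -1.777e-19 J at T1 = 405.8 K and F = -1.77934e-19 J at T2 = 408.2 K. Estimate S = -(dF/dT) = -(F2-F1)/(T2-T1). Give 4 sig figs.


Step 1: dF = F2 - F1 = -1.77934e-19 - (-1.777e-19) = -2.34e-22 J
Step 2: dT = T2 - T1 = 408.2 - 405.8 = 2.4 K
Step 3: S = -dF/dT = -(-2.34e-22)/2.4 = 9.75e-23 J/K

9.75e-23


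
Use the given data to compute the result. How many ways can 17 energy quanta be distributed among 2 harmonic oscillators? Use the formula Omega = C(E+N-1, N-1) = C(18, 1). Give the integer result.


Step 1: Use binomial coefficient C(18, 1)
Step 2: Numerator = 18! / 17!
Step 3: Denominator = 1!
Step 4: Omega = 18

18


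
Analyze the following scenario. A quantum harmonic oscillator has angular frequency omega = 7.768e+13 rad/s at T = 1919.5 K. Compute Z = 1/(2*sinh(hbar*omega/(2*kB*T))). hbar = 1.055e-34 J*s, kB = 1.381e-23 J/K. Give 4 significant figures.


Step 1: Compute x = hbar*omega/(kB*T) = 1.055e-34*7.768e+13/(1.381e-23*1919.5) = 0.3092
Step 2: x/2 = 0.1546
Step 3: sinh(x/2) = 0.1552
Step 4: Z = 1/(2*0.1552) = 3.222

3.222


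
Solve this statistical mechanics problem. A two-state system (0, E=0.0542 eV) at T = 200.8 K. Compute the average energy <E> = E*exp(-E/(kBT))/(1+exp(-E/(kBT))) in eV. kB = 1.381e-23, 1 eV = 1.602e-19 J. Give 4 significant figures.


Step 1: beta*E = 0.0542*1.602e-19/(1.381e-23*200.8) = 3.131
Step 2: exp(-beta*E) = 0.04367
Step 3: <E> = 0.0542*0.04367/(1+0.04367) = 0.002268 eV

0.002268


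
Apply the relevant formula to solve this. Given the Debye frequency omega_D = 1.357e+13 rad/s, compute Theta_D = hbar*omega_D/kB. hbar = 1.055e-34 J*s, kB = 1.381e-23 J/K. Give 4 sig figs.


Step 1: hbar*omega_D = 1.055e-34 * 1.357e+13 = 1.432e-21 J
Step 2: Theta_D = 1.432e-21 / 1.381e-23
Step 3: Theta_D = 103.7 K

103.7


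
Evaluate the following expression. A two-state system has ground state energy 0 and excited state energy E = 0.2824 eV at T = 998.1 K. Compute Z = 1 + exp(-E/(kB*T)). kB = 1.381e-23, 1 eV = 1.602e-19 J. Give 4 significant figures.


Step 1: Compute beta*E = E*eV/(kB*T) = 0.2824*1.602e-19/(1.381e-23*998.1) = 3.282
Step 2: exp(-beta*E) = exp(-3.282) = 0.03755
Step 3: Z = 1 + 0.03755 = 1.038

1.038


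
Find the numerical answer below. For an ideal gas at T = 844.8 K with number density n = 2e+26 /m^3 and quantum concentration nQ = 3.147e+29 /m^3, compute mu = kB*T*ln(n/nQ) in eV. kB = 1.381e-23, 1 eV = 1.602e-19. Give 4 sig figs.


Step 1: n/nQ = 2e+26/3.147e+29 = 0.0006355
Step 2: ln(n/nQ) = -7.361
Step 3: mu = kB*T*ln(n/nQ) = 1.167e-20*-7.361 = -8.588e-20 J
Step 4: Convert to eV: -8.588e-20/1.602e-19 = -0.5361 eV

-0.5361


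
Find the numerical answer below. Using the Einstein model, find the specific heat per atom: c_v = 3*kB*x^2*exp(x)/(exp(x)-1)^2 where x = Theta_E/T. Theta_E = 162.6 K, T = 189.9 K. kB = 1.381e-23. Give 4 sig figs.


Step 1: x = Theta_E/T = 162.6/189.9 = 0.8562
Step 2: x^2 = 0.7331
Step 3: exp(x) = 2.354
Step 4: c_v = 3*1.381e-23*0.7331*2.354/(2.354-1)^2 = 3.899e-23

3.899e-23


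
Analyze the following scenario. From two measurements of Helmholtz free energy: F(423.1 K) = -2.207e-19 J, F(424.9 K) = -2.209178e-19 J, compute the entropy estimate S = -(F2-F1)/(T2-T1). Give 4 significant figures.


Step 1: dF = F2 - F1 = -2.209178e-19 - (-2.207e-19) = -2.178e-22 J
Step 2: dT = T2 - T1 = 424.9 - 423.1 = 1.8 K
Step 3: S = -dF/dT = -(-2.178e-22)/1.8 = 1.21e-22 J/K

1.21e-22


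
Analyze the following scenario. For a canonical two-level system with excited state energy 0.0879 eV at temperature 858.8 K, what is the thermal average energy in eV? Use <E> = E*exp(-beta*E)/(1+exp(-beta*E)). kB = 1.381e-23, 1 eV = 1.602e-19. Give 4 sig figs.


Step 1: beta*E = 0.0879*1.602e-19/(1.381e-23*858.8) = 1.187
Step 2: exp(-beta*E) = 0.305
Step 3: <E> = 0.0879*0.305/(1+0.305) = 0.02055 eV

0.02055


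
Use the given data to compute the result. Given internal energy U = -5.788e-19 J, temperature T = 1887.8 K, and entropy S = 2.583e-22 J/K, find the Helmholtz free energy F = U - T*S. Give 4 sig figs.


Step 1: T*S = 1887.8 * 2.583e-22 = 4.876e-19 J
Step 2: F = U - T*S = -5.788e-19 - 4.876e-19
Step 3: F = -1.066e-18 J

-1.066e-18


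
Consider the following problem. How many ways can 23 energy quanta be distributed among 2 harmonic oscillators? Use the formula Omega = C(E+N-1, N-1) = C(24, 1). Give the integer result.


Step 1: Use binomial coefficient C(24, 1)
Step 2: Numerator = 24! / 23!
Step 3: Denominator = 1!
Step 4: Omega = 24

24


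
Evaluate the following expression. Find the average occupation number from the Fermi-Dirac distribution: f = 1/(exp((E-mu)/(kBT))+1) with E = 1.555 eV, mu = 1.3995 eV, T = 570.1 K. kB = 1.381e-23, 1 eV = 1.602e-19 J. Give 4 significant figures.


Step 1: (E - mu) = 1.555 - 1.3995 = 0.1555 eV
Step 2: Convert: (E-mu)*eV = 2.491e-20 J
Step 3: x = (E-mu)*eV/(kB*T) = 3.164
Step 4: f = 1/(exp(3.164)+1) = 0.04054

0.04054


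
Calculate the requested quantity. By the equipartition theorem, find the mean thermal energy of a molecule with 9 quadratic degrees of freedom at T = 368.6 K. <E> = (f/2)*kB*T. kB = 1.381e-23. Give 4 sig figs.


Step 1: f/2 = 9/2 = 4.5
Step 2: kB*T = 1.381e-23 * 368.6 = 5.09e-21
Step 3: <E> = 4.5 * 5.09e-21 = 2.291e-20 J

2.291e-20


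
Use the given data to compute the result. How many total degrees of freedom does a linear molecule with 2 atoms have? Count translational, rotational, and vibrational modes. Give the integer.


Step 1: Translational DOF = 3
Step 2: Rotational DOF (linear) = 2
Step 3: Vibrational DOF = 3*2 - 5 = 1
Step 4: Total = 3 + 2 + 1 = 6

6


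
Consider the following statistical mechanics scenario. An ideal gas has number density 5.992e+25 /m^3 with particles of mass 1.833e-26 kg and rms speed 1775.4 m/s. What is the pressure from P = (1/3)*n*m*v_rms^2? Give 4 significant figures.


Step 1: v_rms^2 = 1775.4^2 = 3.152e+06
Step 2: n*m = 5.992e+25*1.833e-26 = 1.098
Step 3: P = (1/3)*1.098*3.152e+06 = 1.154e+06 Pa

1.154e+06


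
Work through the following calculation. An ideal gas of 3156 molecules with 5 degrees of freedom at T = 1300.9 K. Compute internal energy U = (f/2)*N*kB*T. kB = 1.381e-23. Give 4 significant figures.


Step 1: f/2 = 5/2 = 2.5
Step 2: N*kB*T = 3156*1.381e-23*1300.9 = 5.67e-17
Step 3: U = 2.5 * 5.67e-17 = 1.417e-16 J

1.417e-16


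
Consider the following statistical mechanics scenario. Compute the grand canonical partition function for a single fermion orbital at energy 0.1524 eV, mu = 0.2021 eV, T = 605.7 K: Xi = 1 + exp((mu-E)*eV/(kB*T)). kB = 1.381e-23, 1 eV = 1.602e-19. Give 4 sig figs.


Step 1: (mu - E) = 0.2021 - 0.1524 = 0.0497 eV
Step 2: x = (mu-E)*eV/(kB*T) = 0.0497*1.602e-19/(1.381e-23*605.7) = 0.9518
Step 3: exp(x) = 2.59
Step 4: Xi = 1 + 2.59 = 3.59

3.59


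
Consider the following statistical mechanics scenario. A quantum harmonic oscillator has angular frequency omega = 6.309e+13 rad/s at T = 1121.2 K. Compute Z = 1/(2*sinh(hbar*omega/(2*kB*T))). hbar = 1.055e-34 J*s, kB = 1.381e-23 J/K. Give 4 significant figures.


Step 1: Compute x = hbar*omega/(kB*T) = 1.055e-34*6.309e+13/(1.381e-23*1121.2) = 0.4299
Step 2: x/2 = 0.2149
Step 3: sinh(x/2) = 0.2166
Step 4: Z = 1/(2*0.2166) = 2.308

2.308


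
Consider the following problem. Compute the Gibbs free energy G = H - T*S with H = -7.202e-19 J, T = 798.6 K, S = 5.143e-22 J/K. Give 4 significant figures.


Step 1: T*S = 798.6 * 5.143e-22 = 4.107e-19 J
Step 2: G = H - T*S = -7.202e-19 - 4.107e-19
Step 3: G = -1.131e-18 J

-1.131e-18


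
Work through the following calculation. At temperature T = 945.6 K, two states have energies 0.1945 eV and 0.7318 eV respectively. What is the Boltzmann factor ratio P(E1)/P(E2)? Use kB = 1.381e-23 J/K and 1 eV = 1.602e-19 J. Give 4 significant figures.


Step 1: Compute energy difference dE = E1 - E2 = 0.1945 - 0.7318 = -0.5373 eV
Step 2: Convert to Joules: dE_J = -0.5373 * 1.602e-19 = -8.608e-20 J
Step 3: Compute exponent = -dE_J / (kB * T) = -(-8.608e-20) / (1.381e-23 * 945.6) = 6.591
Step 4: P(E1)/P(E2) = exp(6.591) = 728.8

728.8


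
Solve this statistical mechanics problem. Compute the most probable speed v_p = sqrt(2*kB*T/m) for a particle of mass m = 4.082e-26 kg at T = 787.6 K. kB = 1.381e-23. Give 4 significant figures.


Step 1: Numerator = 2*kB*T = 2*1.381e-23*787.6 = 2.175e-20
Step 2: Ratio = 2.175e-20 / 4.082e-26 = 5.329e+05
Step 3: v_p = sqrt(5.329e+05) = 730 m/s

730


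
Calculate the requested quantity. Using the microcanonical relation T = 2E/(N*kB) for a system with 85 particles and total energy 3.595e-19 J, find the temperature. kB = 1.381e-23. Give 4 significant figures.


Step 1: Numerator = 2*E = 2*3.595e-19 = 7.19e-19 J
Step 2: Denominator = N*kB = 85*1.381e-23 = 1.174e-21
Step 3: T = 7.19e-19 / 1.174e-21 = 612.5 K

612.5


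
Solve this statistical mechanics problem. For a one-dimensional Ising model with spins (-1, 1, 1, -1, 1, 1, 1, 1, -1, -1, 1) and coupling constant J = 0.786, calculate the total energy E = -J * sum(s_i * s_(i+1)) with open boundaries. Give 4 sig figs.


Step 1: Nearest-neighbor products: -1, 1, -1, -1, 1, 1, 1, -1, 1, -1
Step 2: Sum of products = 0
Step 3: E = -0.786 * 0 = 0

0


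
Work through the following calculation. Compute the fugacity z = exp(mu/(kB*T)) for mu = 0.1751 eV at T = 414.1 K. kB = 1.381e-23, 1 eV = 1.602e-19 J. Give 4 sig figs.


Step 1: Convert mu to Joules: 0.1751*1.602e-19 = 2.805e-20 J
Step 2: kB*T = 1.381e-23*414.1 = 5.719e-21 J
Step 3: mu/(kB*T) = 4.905
Step 4: z = exp(4.905) = 135

135


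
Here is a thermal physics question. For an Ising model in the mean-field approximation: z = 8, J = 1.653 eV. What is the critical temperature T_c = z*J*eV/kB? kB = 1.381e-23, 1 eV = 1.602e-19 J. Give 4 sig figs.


Step 1: z*J = 8*1.653 = 13.22 eV
Step 2: Convert to Joules: 13.22*1.602e-19 = 2.118e-18 J
Step 3: T_c = 2.118e-18 / 1.381e-23 = 1.534e+05 K

1.534e+05


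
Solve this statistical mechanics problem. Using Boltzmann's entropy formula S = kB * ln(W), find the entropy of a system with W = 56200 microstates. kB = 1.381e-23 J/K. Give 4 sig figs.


Step 1: ln(W) = ln(56200) = 10.94
Step 2: S = kB * ln(W) = 1.381e-23 * 10.94
Step 3: S = 1.51e-22 J/K

1.51e-22


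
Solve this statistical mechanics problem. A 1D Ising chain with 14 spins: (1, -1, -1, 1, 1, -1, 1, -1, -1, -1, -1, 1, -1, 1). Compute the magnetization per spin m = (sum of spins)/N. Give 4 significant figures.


Step 1: Count up spins (+1): 6, down spins (-1): 8
Step 2: Total magnetization M = 6 - 8 = -2
Step 3: m = M/N = -2/14 = -0.1429

-0.1429


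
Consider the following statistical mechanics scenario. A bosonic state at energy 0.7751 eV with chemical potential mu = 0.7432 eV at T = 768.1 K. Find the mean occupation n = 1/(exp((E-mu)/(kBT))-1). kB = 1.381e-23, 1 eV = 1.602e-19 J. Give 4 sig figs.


Step 1: (E - mu) = 0.0319 eV
Step 2: x = (E-mu)*eV/(kB*T) = 0.0319*1.602e-19/(1.381e-23*768.1) = 0.4818
Step 3: exp(x) = 1.619
Step 4: n = 1/(exp(x)-1) = 1.616

1.616


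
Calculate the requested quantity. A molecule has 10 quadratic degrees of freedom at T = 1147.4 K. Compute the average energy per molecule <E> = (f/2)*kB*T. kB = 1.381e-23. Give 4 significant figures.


Step 1: f/2 = 10/2 = 5
Step 2: kB*T = 1.381e-23 * 1147.4 = 1.585e-20
Step 3: <E> = 5 * 1.585e-20 = 7.923e-20 J

7.923e-20


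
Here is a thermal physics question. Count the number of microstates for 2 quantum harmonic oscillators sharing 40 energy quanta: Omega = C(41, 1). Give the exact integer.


Step 1: Use binomial coefficient C(41, 1)
Step 2: Numerator = 41! / 40!
Step 3: Denominator = 1!
Step 4: Omega = 41

41


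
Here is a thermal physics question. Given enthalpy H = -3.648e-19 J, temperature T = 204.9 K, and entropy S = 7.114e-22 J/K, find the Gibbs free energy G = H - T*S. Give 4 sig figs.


Step 1: T*S = 204.9 * 7.114e-22 = 1.458e-19 J
Step 2: G = H - T*S = -3.648e-19 - 1.458e-19
Step 3: G = -5.106e-19 J

-5.106e-19


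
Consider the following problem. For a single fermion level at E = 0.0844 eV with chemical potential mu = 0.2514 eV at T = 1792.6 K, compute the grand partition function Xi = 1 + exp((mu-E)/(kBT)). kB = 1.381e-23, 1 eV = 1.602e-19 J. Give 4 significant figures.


Step 1: (mu - E) = 0.2514 - 0.0844 = 0.167 eV
Step 2: x = (mu-E)*eV/(kB*T) = 0.167*1.602e-19/(1.381e-23*1792.6) = 1.081
Step 3: exp(x) = 2.947
Step 4: Xi = 1 + 2.947 = 3.947

3.947


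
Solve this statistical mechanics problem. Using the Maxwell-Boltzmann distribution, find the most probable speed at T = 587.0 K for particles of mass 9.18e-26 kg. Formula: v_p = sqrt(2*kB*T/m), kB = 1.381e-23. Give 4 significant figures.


Step 1: Numerator = 2*kB*T = 2*1.381e-23*587.0 = 1.621e-20
Step 2: Ratio = 1.621e-20 / 9.18e-26 = 1.766e+05
Step 3: v_p = sqrt(1.766e+05) = 420.3 m/s

420.3


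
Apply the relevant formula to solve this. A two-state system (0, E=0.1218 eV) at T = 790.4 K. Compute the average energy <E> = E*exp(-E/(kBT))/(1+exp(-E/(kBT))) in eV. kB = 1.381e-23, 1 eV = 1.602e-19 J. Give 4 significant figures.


Step 1: beta*E = 0.1218*1.602e-19/(1.381e-23*790.4) = 1.788
Step 2: exp(-beta*E) = 0.1674
Step 3: <E> = 0.1218*0.1674/(1+0.1674) = 0.01746 eV

0.01746


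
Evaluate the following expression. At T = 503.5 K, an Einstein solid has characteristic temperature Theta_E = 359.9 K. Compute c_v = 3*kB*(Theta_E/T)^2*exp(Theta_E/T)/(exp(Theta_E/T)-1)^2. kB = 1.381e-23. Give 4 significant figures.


Step 1: x = Theta_E/T = 359.9/503.5 = 0.7148
Step 2: x^2 = 0.5109
Step 3: exp(x) = 2.044
Step 4: c_v = 3*1.381e-23*0.5109*2.044/(2.044-1)^2 = 3.971e-23

3.971e-23


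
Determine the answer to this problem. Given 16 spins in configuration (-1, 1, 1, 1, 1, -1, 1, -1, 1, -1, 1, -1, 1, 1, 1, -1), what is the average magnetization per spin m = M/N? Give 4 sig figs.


Step 1: Count up spins (+1): 10, down spins (-1): 6
Step 2: Total magnetization M = 10 - 6 = 4
Step 3: m = M/N = 4/16 = 0.25

0.25


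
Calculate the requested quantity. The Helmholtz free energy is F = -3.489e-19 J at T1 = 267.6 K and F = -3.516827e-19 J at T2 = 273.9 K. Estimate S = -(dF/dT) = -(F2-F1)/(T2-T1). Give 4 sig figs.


Step 1: dF = F2 - F1 = -3.516827e-19 - (-3.489e-19) = -2.7827e-21 J
Step 2: dT = T2 - T1 = 273.9 - 267.6 = 6.3 K
Step 3: S = -dF/dT = -(-2.7827e-21)/6.3 = 4.417e-22 J/K

4.417e-22


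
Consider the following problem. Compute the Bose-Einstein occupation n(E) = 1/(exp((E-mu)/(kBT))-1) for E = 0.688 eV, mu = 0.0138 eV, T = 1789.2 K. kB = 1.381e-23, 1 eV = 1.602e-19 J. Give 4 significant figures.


Step 1: (E - mu) = 0.6742 eV
Step 2: x = (E-mu)*eV/(kB*T) = 0.6742*1.602e-19/(1.381e-23*1789.2) = 4.371
Step 3: exp(x) = 79.14
Step 4: n = 1/(exp(x)-1) = 0.0128

0.0128


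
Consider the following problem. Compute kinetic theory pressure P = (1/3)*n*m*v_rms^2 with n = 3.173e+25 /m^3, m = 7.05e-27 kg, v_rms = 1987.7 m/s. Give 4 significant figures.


Step 1: v_rms^2 = 1987.7^2 = 3.951e+06
Step 2: n*m = 3.173e+25*7.05e-27 = 0.2237
Step 3: P = (1/3)*0.2237*3.951e+06 = 2.946e+05 Pa

2.946e+05


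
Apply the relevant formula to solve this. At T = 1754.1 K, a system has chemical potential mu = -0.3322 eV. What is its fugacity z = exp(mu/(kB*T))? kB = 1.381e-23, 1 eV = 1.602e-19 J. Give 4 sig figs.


Step 1: Convert mu to Joules: -0.3322*1.602e-19 = -5.322e-20 J
Step 2: kB*T = 1.381e-23*1754.1 = 2.422e-20 J
Step 3: mu/(kB*T) = -2.197
Step 4: z = exp(-2.197) = 0.1111

0.1111


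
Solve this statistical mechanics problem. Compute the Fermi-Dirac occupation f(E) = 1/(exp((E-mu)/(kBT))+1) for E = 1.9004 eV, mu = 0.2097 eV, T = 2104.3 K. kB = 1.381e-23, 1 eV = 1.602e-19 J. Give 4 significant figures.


Step 1: (E - mu) = 1.9004 - 0.2097 = 1.691 eV
Step 2: Convert: (E-mu)*eV = 2.709e-19 J
Step 3: x = (E-mu)*eV/(kB*T) = 9.32
Step 4: f = 1/(exp(9.32)+1) = 8.958e-05

8.958e-05


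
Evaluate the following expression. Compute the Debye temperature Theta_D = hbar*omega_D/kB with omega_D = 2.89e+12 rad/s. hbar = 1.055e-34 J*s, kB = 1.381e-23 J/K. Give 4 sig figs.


Step 1: hbar*omega_D = 1.055e-34 * 2.89e+12 = 3.049e-22 J
Step 2: Theta_D = 3.049e-22 / 1.381e-23
Step 3: Theta_D = 22.08 K

22.08


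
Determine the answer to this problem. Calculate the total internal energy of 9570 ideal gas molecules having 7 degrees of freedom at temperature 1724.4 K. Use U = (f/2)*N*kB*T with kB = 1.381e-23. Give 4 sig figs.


Step 1: f/2 = 7/2 = 3.5
Step 2: N*kB*T = 9570*1.381e-23*1724.4 = 2.279e-16
Step 3: U = 3.5 * 2.279e-16 = 7.976e-16 J

7.976e-16


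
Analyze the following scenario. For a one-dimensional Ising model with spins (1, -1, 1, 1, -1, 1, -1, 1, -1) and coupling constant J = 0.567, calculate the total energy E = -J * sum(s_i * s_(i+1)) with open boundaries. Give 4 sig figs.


Step 1: Nearest-neighbor products: -1, -1, 1, -1, -1, -1, -1, -1
Step 2: Sum of products = -6
Step 3: E = -0.567 * -6 = 3.402

3.402


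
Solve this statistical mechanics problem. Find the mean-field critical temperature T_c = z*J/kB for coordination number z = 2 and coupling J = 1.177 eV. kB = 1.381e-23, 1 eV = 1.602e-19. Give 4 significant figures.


Step 1: z*J = 2*1.177 = 2.354 eV
Step 2: Convert to Joules: 2.354*1.602e-19 = 3.771e-19 J
Step 3: T_c = 3.771e-19 / 1.381e-23 = 2.731e+04 K

2.731e+04


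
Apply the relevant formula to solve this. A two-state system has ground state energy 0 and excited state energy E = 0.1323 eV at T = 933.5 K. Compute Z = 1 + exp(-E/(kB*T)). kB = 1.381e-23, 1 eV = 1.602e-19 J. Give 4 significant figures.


Step 1: Compute beta*E = E*eV/(kB*T) = 0.1323*1.602e-19/(1.381e-23*933.5) = 1.644
Step 2: exp(-beta*E) = exp(-1.644) = 0.1932
Step 3: Z = 1 + 0.1932 = 1.193

1.193


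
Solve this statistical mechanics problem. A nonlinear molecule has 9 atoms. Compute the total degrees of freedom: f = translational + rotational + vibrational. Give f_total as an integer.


Step 1: Translational DOF = 3
Step 2: Rotational DOF (nonlinear) = 3
Step 3: Vibrational DOF = 3*9 - 6 = 21
Step 4: Total = 3 + 3 + 21 = 27

27


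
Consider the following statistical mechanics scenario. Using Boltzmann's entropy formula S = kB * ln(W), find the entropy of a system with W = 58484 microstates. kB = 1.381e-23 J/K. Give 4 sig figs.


Step 1: ln(W) = ln(58484) = 10.98
Step 2: S = kB * ln(W) = 1.381e-23 * 10.98
Step 3: S = 1.516e-22 J/K

1.516e-22


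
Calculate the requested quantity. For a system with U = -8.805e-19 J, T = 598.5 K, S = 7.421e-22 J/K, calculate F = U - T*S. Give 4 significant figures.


Step 1: T*S = 598.5 * 7.421e-22 = 4.441e-19 J
Step 2: F = U - T*S = -8.805e-19 - 4.441e-19
Step 3: F = -1.325e-18 J

-1.325e-18


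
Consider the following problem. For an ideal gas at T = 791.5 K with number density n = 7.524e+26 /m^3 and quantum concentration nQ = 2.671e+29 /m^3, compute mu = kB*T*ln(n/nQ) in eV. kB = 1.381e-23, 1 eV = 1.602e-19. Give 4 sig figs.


Step 1: n/nQ = 7.524e+26/2.671e+29 = 0.002817
Step 2: ln(n/nQ) = -5.872
Step 3: mu = kB*T*ln(n/nQ) = 1.093e-20*-5.872 = -6.419e-20 J
Step 4: Convert to eV: -6.419e-20/1.602e-19 = -0.4007 eV

-0.4007


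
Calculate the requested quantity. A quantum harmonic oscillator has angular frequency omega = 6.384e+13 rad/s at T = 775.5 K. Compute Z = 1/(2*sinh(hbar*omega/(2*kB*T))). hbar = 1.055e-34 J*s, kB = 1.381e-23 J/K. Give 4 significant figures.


Step 1: Compute x = hbar*omega/(kB*T) = 1.055e-34*6.384e+13/(1.381e-23*775.5) = 0.6289
Step 2: x/2 = 0.3144
Step 3: sinh(x/2) = 0.3196
Step 4: Z = 1/(2*0.3196) = 1.564

1.564


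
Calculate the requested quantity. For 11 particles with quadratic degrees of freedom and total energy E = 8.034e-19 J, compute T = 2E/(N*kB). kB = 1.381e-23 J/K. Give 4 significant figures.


Step 1: Numerator = 2*E = 2*8.034e-19 = 1.607e-18 J
Step 2: Denominator = N*kB = 11*1.381e-23 = 1.519e-22
Step 3: T = 1.607e-18 / 1.519e-22 = 1.058e+04 K

1.058e+04


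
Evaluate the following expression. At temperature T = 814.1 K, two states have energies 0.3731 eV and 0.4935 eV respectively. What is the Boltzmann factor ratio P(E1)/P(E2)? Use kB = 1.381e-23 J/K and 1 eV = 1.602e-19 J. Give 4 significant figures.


Step 1: Compute energy difference dE = E1 - E2 = 0.3731 - 0.4935 = -0.1204 eV
Step 2: Convert to Joules: dE_J = -0.1204 * 1.602e-19 = -1.929e-20 J
Step 3: Compute exponent = -dE_J / (kB * T) = -(-1.929e-20) / (1.381e-23 * 814.1) = 1.716
Step 4: P(E1)/P(E2) = exp(1.716) = 5.56

5.56


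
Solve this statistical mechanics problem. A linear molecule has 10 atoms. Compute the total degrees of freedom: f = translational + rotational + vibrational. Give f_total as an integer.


Step 1: Translational DOF = 3
Step 2: Rotational DOF (linear) = 2
Step 3: Vibrational DOF = 3*10 - 5 = 25
Step 4: Total = 3 + 2 + 25 = 30

30


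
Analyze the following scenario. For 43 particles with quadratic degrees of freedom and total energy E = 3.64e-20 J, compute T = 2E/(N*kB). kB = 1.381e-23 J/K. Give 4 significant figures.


Step 1: Numerator = 2*E = 2*3.64e-20 = 7.28e-20 J
Step 2: Denominator = N*kB = 43*1.381e-23 = 5.938e-22
Step 3: T = 7.28e-20 / 5.938e-22 = 122.6 K

122.6


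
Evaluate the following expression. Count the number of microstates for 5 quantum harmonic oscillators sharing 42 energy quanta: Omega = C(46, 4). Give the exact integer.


Step 1: Use binomial coefficient C(46, 4)
Step 2: Numerator = 46! / 42!
Step 3: Denominator = 4!
Step 4: Omega = 163185

163185


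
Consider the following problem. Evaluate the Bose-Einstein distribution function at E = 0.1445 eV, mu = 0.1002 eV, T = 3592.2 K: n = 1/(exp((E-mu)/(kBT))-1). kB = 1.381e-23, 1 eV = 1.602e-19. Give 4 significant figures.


Step 1: (E - mu) = 0.0443 eV
Step 2: x = (E-mu)*eV/(kB*T) = 0.0443*1.602e-19/(1.381e-23*3592.2) = 0.1431
Step 3: exp(x) = 1.154
Step 4: n = 1/(exp(x)-1) = 6.502

6.502


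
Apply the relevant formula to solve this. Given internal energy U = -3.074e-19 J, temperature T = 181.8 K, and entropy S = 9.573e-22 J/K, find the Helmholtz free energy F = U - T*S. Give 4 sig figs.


Step 1: T*S = 181.8 * 9.573e-22 = 1.74e-19 J
Step 2: F = U - T*S = -3.074e-19 - 1.74e-19
Step 3: F = -4.814e-19 J

-4.814e-19


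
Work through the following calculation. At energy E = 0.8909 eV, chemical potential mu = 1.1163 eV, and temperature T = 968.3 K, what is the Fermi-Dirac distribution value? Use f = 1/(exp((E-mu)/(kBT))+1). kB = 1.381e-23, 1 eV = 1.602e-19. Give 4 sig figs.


Step 1: (E - mu) = 0.8909 - 1.1163 = -0.2254 eV
Step 2: Convert: (E-mu)*eV = -3.611e-20 J
Step 3: x = (E-mu)*eV/(kB*T) = -2.7
Step 4: f = 1/(exp(-2.7)+1) = 0.937

0.937


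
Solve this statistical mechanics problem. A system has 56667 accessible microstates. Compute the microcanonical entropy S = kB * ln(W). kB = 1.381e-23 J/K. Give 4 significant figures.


Step 1: ln(W) = ln(56667) = 10.94
Step 2: S = kB * ln(W) = 1.381e-23 * 10.94
Step 3: S = 1.511e-22 J/K

1.511e-22
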